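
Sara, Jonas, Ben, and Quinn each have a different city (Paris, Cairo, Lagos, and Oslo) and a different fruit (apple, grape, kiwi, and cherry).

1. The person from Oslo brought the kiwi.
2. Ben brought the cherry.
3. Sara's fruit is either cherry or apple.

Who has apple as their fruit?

With clues 1–2, Ben is impossible for the one with fruit apple.
With clues 1–3, Jonas and Quinn are impossible for the one with fruit apple.
That leaves Sara.

Sara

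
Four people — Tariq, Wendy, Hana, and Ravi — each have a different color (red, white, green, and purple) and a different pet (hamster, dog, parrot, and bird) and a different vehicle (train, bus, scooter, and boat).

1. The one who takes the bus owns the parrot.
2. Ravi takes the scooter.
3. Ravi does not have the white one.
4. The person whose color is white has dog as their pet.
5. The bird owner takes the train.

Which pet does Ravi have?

With clues 1–2, parrot is impossible for Ravi's pet.
With clues 1–4, dog is impossible for Ravi's pet.
With clues 1–5, bird is impossible for Ravi's pet.
That leaves hamster.

hamster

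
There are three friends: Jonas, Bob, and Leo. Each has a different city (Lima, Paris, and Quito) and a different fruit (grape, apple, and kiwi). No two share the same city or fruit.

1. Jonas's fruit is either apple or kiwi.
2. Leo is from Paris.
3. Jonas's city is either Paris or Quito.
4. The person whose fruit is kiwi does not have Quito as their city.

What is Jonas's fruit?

apple

Clue 1 rules out grape for Jonas's fruit.
With clues 1–4, kiwi is impossible for Jonas's fruit.
That leaves apple.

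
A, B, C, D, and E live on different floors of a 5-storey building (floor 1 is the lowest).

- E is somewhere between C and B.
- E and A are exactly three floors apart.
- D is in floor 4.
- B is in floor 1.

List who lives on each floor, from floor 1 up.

B, E, C, D, A

From clue 1: E is in {2,3,4}.
From clues 1–2: A is in {1,5}.
From clues 1–3: E → floor 2, D → floor 4, A → floor 5.
From clues 1–4: B → floor 1, C → floor 3.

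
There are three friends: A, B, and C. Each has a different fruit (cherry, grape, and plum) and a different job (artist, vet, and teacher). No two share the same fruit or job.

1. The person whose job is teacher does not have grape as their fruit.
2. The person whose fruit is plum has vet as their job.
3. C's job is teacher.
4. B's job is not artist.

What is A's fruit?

With clues 1–3, cherry is impossible for A's fruit.
With clues 1–4, plum is impossible for A's fruit.
That leaves grape.

grape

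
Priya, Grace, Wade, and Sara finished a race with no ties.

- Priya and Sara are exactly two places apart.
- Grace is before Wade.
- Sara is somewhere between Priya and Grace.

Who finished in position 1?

Grace

With clues 1–2, Wade is ruled out for place 1.
With clues 1–3, Priya and Sara are ruled out for place 1.
So place 1 is Grace.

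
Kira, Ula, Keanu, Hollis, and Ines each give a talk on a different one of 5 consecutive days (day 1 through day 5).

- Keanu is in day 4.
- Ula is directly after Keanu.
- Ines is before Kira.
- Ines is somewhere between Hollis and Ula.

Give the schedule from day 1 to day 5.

From clue 1: Keanu → day 4.
From clues 1–2: Ula → day 5.
From clues 1–3: Kira is in {2,3}.
From clues 1–4: Hollis → day 1, Ines → day 2, Kira → day 3.

Hollis, Ines, Kira, Keanu, Ula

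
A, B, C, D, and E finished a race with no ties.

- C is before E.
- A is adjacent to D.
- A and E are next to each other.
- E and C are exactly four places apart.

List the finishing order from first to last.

C, B, D, A, E

From clue 1: C is in {1,2,3,4}.
From clues 1–3: A is in {3,4}.
From clues 1–4: C → place 1, B → place 2, D → place 3, A → place 4, E → place 5.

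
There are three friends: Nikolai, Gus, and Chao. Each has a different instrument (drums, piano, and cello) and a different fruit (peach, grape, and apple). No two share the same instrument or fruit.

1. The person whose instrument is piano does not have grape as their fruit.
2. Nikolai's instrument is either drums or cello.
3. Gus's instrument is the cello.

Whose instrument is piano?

Chao

With clues 1–2, Nikolai is impossible for the one with instrument piano.
With clues 1–3, Gus is impossible for the one with instrument piano.
That leaves Chao.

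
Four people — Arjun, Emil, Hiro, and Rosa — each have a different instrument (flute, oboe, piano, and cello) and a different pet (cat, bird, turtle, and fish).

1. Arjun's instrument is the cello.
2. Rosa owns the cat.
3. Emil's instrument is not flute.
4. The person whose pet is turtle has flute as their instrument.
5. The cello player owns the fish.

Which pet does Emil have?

With clues 1–2, cat is impossible for Emil's pet.
With clues 1–4, turtle is impossible for Emil's pet.
With clues 1–5, fish is impossible for Emil's pet.
That leaves bird.

bird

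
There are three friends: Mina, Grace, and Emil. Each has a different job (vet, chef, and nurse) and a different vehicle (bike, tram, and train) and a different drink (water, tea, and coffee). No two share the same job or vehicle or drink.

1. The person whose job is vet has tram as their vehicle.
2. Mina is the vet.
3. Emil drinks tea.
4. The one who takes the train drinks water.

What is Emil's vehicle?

bike

With clues 1–2, tram is impossible for Emil's vehicle.
With clues 1–4, train is impossible for Emil's vehicle.
That leaves bike.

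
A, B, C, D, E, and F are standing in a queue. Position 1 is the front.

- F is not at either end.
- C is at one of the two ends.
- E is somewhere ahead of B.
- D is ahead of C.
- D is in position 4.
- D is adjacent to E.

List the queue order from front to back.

A, F, E, D, B, C

From clue 1: F is in {2,3,4,5}.
From clues 1–2: C is in {1,6}.
From clues 1–4: C → position 6.
From clues 1–5: D → position 4.
From clues 1–6: A → position 1, F → position 2, E → position 3, B → position 5.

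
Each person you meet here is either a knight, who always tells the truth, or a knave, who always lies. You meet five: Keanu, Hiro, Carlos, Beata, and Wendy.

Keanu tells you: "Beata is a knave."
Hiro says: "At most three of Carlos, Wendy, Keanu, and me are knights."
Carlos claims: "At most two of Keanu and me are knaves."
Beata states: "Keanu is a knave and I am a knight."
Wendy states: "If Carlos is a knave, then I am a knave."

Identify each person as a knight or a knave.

Keanu: knave, Hiro: knight, Carlos: knight, Beata: knight, Wendy: knight

Regardless of anyone's role, Carlos's statement is true, so Carlos is a knight.
With that fixed, Wendy's statement is true, so Wendy is a knight.
Consider Keanu. Suppose Keanu is a knight.
Then whichever role Hiro has, Hiro's statement has the wrong truth value — contradiction.
So Keanu is a knave.
With that fixed, Hiro's statement is true, so Hiro is a knight.
Consider Beata. Suppose Beata is a knave.
Then Keanu's statement comes out true, contradicting Keanu being a knave.
So Beata is a knight.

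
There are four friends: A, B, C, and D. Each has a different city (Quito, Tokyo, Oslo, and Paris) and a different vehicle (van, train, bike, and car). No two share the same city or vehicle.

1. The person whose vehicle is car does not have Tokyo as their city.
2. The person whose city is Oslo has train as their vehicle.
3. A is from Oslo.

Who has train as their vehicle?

A

With clues 1–3, B, C, and D are impossible for the one with vehicle train.
That leaves A.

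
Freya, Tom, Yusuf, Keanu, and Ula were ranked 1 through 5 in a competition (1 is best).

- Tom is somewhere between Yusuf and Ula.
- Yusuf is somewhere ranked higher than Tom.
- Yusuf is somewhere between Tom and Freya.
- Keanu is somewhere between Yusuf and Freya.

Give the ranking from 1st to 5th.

Freya, Keanu, Yusuf, Tom, Ula

From clue 1: Tom is in {2,3,4}.
From clues 1–3: Freya is in {1,2}.
From clues 1–4: Freya → rank 1, Keanu → rank 2, Yusuf → rank 3, Tom → rank 4, Ula → rank 5.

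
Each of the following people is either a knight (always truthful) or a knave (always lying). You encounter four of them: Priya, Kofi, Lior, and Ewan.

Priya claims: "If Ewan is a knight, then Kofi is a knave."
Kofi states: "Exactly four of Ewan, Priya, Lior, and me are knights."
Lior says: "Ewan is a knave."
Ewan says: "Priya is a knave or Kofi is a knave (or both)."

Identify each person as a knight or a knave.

Priya: knight, Kofi: knave, Lior: knave, Ewan: knight

Consider Priya. Suppose Priya is a knave.
Then no assignment of the remaining roles makes every statement match its speaker's type — contradiction.
So Priya is a knight.
Consider Kofi. Suppose Kofi is a knight.
Then no assignment of the remaining roles makes every statement match its speaker's type — contradiction.
So Kofi is a knave.
With that fixed, Ewan's statement is true, so Ewan is a knight.
With that fixed, Lior's statement is false, so Lior is a knave.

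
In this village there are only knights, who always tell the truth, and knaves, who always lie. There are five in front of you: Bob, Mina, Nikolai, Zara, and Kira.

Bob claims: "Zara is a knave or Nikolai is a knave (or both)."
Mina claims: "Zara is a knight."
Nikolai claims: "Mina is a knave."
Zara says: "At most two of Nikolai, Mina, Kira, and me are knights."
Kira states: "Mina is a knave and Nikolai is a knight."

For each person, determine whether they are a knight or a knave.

Consider Bob. Suppose Bob is a knave.
Then no assignment of the remaining roles makes every statement match its speaker's type — contradiction.
So Bob is a knight.
Consider Mina. Suppose Mina is a knave.
Then no assignment of the remaining roles makes every statement match its speaker's type — contradiction.
So Mina is a knight.
With that fixed, Nikolai's statement is false, so Nikolai is a knave.
With that fixed, Kira's statement is false, so Kira is a knave.
With that fixed, Zara's statement is true, so Zara is a knight.

Bob: knight, Mina: knight, Nikolai: knave, Zara: knight, Kira: knave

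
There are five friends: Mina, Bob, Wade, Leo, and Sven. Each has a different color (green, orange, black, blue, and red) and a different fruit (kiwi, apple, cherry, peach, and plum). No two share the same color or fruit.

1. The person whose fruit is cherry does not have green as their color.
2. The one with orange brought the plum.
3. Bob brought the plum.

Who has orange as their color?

With clues 1–3, Leo, Mina, Sven, and Wade are impossible for the one with color orange.
That leaves Bob.

Bob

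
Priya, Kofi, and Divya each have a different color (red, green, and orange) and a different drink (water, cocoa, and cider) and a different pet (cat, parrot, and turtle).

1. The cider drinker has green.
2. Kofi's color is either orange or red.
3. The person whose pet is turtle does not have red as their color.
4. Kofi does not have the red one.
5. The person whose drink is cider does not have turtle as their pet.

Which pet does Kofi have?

With clues 1–5, cat and parrot are impossible for Kofi's pet.
That leaves turtle.

turtle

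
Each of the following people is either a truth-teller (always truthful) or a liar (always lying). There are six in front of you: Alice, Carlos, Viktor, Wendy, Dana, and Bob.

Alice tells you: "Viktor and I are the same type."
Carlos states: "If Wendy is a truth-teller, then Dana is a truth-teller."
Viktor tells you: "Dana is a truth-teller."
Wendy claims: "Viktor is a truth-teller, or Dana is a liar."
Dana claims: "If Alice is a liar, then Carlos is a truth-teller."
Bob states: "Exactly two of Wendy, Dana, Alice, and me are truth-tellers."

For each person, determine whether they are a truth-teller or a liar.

Alice: truth-teller, Carlos: truth-teller, Viktor: truth-teller, Wendy: truth-teller, Dana: truth-teller, Bob: liar

Consider Alice. Suppose Alice is a liar.
Then no assignment of the remaining roles makes every statement match its speaker's type — contradiction.
So Alice is a truth-teller.
With that fixed, Dana's statement is true, so Dana is a truth-teller.
With that fixed, Carlos's statement is true, so Carlos is a truth-teller.
With that fixed, Viktor's statement is true, so Viktor is a truth-teller.
With that fixed, Wendy's statement is true, so Wendy is a truth-teller.
With that fixed, Bob's statement is false, so Bob is a liar.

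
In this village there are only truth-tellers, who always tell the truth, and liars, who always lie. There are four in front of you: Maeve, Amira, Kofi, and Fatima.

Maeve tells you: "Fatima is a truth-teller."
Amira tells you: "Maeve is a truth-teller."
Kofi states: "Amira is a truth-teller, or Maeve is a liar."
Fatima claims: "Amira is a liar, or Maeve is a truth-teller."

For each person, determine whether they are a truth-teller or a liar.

Consider Maeve. Suppose Maeve is a liar.
Then no assignment of the remaining roles makes every statement match its speaker's type — contradiction.
So Maeve is a truth-teller.
With that fixed, Amira's statement is true, so Amira is a truth-teller.
With that fixed, Kofi's statement is true, so Kofi is a truth-teller.
With that fixed, Fatima's statement is true, so Fatima is a truth-teller.

Maeve: truth-teller, Amira: truth-teller, Kofi: truth-teller, Fatima: truth-teller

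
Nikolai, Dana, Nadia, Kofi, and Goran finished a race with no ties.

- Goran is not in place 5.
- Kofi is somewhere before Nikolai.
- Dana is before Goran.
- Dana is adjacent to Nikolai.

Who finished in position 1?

With clues 1–2, Nikolai is ruled out for place 1.
With clues 1–3, Goran is ruled out for place 1.
With clues 1–4, Dana and Nadia are ruled out for place 1.
So place 1 is Kofi.

Kofi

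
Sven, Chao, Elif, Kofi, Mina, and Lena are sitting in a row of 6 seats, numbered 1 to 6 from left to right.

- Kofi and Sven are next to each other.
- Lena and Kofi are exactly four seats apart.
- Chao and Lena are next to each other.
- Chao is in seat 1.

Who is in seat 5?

With clues 1–3, Elif and Mina are ruled out for seat 5.
With clues 1–4, Chao, Kofi, and Lena are ruled out for seat 5.
So seat 5 is Sven.

Sven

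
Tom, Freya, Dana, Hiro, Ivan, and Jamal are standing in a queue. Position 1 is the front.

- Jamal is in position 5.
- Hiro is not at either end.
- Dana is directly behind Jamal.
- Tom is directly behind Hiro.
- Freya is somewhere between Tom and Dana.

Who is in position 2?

Hiro

With clue 1, Jamal is ruled out for position 2.
With clues 1–3, Dana is ruled out for position 2.
With clues 1–4, Tom is ruled out for position 2.
With clues 1–5, Freya and Ivan are ruled out for position 2.
So position 2 is Hiro.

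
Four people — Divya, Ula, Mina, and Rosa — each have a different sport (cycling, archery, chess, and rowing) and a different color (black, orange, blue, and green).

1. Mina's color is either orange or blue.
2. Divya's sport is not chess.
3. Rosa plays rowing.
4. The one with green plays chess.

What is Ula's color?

green

With clues 1–4, black, blue, and orange are impossible for Ula's color.
That leaves green.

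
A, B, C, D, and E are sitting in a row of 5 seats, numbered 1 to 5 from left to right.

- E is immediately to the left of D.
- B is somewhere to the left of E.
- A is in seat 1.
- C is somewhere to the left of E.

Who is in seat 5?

With clue 1, E is ruled out for seat 5.
With clues 1–2, B is ruled out for seat 5.
With clues 1–3, A is ruled out for seat 5.
With clues 1–4, C is ruled out for seat 5.
So seat 5 is D.

D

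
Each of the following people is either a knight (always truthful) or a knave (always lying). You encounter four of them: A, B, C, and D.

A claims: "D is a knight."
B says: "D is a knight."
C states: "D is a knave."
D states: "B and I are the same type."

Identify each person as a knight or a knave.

A: knight, B: knight, C: knave, D: knight

Consider A. Suppose A is a knave.
Then no assignment of the remaining roles makes every statement match its speaker's type — contradiction.
So A is a knight.
Consider B. Suppose B is a knave.
Then whichever role D has, D's statement has the wrong truth value — contradiction.
So B is a knight.
Consider C. Suppose C is a knight.
Then no assignment of the remaining roles makes every statement match its speaker's type — contradiction.
So C is a knave.
Consider D. Suppose D is a knave.
Then A's statement comes out false, contradicting A being a knight.
So D is a knight.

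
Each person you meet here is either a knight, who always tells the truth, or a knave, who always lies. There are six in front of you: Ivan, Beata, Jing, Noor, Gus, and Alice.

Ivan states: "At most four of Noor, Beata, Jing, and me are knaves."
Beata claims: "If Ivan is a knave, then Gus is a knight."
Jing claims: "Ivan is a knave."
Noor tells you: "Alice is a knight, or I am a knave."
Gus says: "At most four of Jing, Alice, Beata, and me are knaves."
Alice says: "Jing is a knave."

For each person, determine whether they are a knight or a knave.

Regardless of anyone's role, Ivan's statement is true, so Ivan is a knight.
With that fixed, Beata's statement is true, so Beata is a knight.
With that fixed, Jing's statement is false, so Jing is a knave.
With that fixed, Gus's statement is true, so Gus is a knight.
With that fixed, Alice's statement is true, so Alice is a knight.
With that fixed, Noor's statement is true, so Noor is a knight.

Ivan: knight, Beata: knight, Jing: knave, Noor: knight, Gus: knight, Alice: knight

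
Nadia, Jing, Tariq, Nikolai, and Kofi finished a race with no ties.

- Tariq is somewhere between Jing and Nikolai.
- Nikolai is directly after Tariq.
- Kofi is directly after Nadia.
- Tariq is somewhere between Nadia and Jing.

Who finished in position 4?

With clues 1–2, Jing is ruled out for place 4.
With clues 1–3, Kofi and Nikolai are ruled out for place 4.
With clues 1–4, Tariq is ruled out for place 4.
So place 4 is Nadia.

Nadia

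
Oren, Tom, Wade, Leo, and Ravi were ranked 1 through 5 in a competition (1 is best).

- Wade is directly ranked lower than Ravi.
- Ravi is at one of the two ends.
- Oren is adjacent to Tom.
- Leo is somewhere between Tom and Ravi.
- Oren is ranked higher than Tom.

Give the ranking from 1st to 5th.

From clue 1: Wade is in {2,3,4,5}.
From clues 1–2: Ravi → rank 1, Wade → rank 2.
From clues 1–3: Leo is in {3,5}.
From clues 1–4: Leo → rank 3.
From clues 1–5: Oren → rank 4, Tom → rank 5.

Ravi, Wade, Leo, Oren, Tom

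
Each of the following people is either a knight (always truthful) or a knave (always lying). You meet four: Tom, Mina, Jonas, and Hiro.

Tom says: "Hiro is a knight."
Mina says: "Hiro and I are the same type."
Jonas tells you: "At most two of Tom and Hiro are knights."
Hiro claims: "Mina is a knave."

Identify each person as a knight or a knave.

Regardless of anyone's role, Jonas's statement is true, so Jonas is a knight.
Consider Tom. Suppose Tom is a knave.
Then no assignment of the remaining roles makes every statement match its speaker's type — contradiction.
So Tom is a knight.
Consider Mina. Suppose Mina is a knight.
Then no assignment of the remaining roles makes every statement match its speaker's type — contradiction.
So Mina is a knave.
With that fixed, Hiro's statement is true, so Hiro is a knight.

Tom: knight, Mina: knave, Jonas: knight, Hiro: knight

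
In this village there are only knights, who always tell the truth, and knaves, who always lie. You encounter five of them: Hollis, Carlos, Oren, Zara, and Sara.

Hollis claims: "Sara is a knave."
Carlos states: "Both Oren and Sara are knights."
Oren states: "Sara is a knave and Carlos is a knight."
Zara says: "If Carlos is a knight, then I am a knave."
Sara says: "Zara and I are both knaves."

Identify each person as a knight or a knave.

Hollis: knight, Carlos: knave, Oren: knave, Zara: knight, Sara: knave

Consider Hollis. Suppose Hollis is a knave.
Then no assignment of the remaining roles makes every statement match its speaker's type — contradiction.
So Hollis is a knight.
Consider Carlos. Suppose Carlos is a knight.
Then whichever role Zara has, Zara's statement has the wrong truth value — contradiction.
So Carlos is a knave.
With that fixed, Oren's statement is false, so Oren is a knave.
With that fixed, Zara's statement is true, so Zara is a knight.
With that fixed, Sara's statement is false, so Sara is a knave.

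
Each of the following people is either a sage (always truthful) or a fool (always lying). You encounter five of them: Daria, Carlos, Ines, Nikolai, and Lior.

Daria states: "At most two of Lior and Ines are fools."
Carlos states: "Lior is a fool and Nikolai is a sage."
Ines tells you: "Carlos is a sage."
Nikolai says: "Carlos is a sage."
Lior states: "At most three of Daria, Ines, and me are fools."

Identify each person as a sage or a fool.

Daria: sage, Carlos: fool, Ines: fool, Nikolai: fool, Lior: sage

Regardless of anyone's role, Daria's statement is true, so Daria is a sage.
With that fixed, Lior's statement is true, so Lior is a sage.
With that fixed, Carlos's statement is false, so Carlos is a fool.
With that fixed, Ines's statement is false, so Ines is a fool.
With that fixed, Nikolai's statement is false, so Nikolai is a fool.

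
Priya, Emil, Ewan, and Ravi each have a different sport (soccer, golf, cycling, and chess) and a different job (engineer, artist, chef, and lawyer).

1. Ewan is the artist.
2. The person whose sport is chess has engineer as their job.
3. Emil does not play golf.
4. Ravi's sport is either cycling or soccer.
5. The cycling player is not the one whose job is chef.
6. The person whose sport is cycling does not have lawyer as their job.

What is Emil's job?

Clue 1 rules out artist for Emil's job.
With clues 1–6, chef and lawyer are impossible for Emil's job.
That leaves engineer.

engineer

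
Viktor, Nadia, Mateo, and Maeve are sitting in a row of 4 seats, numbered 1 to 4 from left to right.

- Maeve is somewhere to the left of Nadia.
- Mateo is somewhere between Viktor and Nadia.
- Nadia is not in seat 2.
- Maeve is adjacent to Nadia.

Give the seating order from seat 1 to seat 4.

Viktor, Mateo, Maeve, Nadia

From clue 1: Nadia is in {2,3,4}.
From clues 1–2: Nadia is in {2,4}.
From clues 1–3: Nadia → seat 4.
From clues 1–4: Viktor → seat 1, Mateo → seat 2, Maeve → seat 3.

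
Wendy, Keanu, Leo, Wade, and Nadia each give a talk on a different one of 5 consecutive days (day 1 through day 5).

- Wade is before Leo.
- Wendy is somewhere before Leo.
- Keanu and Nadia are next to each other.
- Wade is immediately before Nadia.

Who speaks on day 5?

Leo

With clue 1, Wade is ruled out for day 5.
With clues 1–2, Wendy is ruled out for day 5.
With clues 1–4, Keanu and Nadia are ruled out for day 5.
So day 5 is Leo.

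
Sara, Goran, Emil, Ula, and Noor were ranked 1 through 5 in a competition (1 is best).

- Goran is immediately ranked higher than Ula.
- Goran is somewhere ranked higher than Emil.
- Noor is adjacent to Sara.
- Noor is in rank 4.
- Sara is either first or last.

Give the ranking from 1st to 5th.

Goran, Ula, Emil, Noor, Sara

From clue 1: Goran is in {1,2,3,4}.
From clues 1–2: Goran is in {1,2,3}.
From clues 1–3: Goran is in {1,3}.
From clues 1–4: Goran → rank 1, Ula → rank 2, Noor → rank 4.
From clues 1–5: Emil → rank 3, Sara → rank 5.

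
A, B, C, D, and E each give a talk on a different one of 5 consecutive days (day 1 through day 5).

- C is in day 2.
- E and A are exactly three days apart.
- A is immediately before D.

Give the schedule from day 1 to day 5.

From clue 1: C → day 2.
From clues 1–2: A is in {1,4}.
From clues 1–3: E → day 1, B → day 3, A → day 4, D → day 5.

E, C, B, A, D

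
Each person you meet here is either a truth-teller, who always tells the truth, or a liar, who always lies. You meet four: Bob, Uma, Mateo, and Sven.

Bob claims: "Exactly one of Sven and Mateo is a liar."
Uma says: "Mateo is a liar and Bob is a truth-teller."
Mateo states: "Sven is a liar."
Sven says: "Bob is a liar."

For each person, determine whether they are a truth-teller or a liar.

Consider Bob. Suppose Bob is a liar.
Then no assignment of the remaining roles makes every statement match its speaker's type — contradiction.
So Bob is a truth-teller.
With that fixed, Sven's statement is false, so Sven is a liar.
With that fixed, Mateo's statement is true, so Mateo is a truth-teller.
With that fixed, Uma's statement is false, so Uma is a liar.

Bob: truth-teller, Uma: liar, Mateo: truth-teller, Sven: liar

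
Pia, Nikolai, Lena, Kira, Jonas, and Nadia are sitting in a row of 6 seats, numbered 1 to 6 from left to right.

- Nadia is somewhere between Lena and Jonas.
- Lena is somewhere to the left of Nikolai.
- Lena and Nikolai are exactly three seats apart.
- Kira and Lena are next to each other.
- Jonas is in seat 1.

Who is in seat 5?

Pia

With clues 1–3, Lena is ruled out for seat 5.
With clues 1–4, Kira is ruled out for seat 5.
With clues 1–5, Jonas, Nadia, and Nikolai are ruled out for seat 5.
So seat 5 is Pia.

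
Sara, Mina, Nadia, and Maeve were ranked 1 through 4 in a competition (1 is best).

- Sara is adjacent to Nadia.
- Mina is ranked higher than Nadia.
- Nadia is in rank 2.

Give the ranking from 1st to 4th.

From clues 1–2: Mina is in {1,2}.
From clues 1–3: Mina → rank 1, Nadia → rank 2, Sara → rank 3, Maeve → rank 4.

Mina, Nadia, Sara, Maeve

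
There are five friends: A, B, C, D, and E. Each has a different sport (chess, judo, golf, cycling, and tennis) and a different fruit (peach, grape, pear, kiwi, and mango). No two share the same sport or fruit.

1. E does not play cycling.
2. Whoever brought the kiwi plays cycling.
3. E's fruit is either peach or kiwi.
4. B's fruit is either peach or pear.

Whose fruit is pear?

B

With clues 1–3, E is impossible for the one with fruit pear.
With clues 1–4, A, C, and D are impossible for the one with fruit pear.
That leaves B.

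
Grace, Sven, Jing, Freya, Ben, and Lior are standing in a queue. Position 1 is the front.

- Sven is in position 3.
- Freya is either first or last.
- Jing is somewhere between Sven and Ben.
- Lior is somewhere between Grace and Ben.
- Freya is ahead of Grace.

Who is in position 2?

Grace

With clue 1, Sven is ruled out for position 2.
With clues 1–2, Freya is ruled out for position 2.
With clues 1–3, Ben is ruled out for position 2.
With clues 1–5, Jing and Lior are ruled out for position 2.
So position 2 is Grace.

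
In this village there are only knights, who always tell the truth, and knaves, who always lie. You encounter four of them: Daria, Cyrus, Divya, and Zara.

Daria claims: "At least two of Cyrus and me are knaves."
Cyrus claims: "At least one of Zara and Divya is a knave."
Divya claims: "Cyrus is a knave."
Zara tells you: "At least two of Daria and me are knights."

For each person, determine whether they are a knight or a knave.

Consider Daria. Suppose Daria is a knight.
Then Daria's own statement would have to be true, but it can't be — contradiction.
So Daria is a knave.
With that fixed, Zara's statement is false, so Zara is a knave.
With that fixed, Cyrus's statement is true, so Cyrus is a knight.
With that fixed, Divya's statement is false, so Divya is a knave.

Daria: knave, Cyrus: knight, Divya: knave, Zara: knave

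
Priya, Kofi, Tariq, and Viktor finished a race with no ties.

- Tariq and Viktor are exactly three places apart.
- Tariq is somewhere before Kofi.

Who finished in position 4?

With clue 1, Kofi and Priya are ruled out for place 4.
With clues 1–2, Tariq is ruled out for place 4.
So place 4 is Viktor.

Viktor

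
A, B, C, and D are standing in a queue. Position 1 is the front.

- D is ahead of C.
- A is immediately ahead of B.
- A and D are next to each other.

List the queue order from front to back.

From clue 1: C is in {2,3,4}.
From clues 1–2: C is in {2,4}.
From clues 1–3: D → position 1, A → position 2, B → position 3, C → position 4.

D, A, B, C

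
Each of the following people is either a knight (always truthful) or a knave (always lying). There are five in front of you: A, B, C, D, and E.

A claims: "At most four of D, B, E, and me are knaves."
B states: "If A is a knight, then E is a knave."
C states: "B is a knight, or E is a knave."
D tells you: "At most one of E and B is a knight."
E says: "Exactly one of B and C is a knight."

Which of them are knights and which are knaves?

Regardless of anyone's role, A's statement is true, so A is a knight.
Consider B. Suppose B is a knave.
Then no assignment of the remaining roles makes every statement match its speaker's type — contradiction.
So B is a knight.
With that fixed, C's statement is true, so C is a knight.
With that fixed, E's statement is false, so E is a knave.
With that fixed, D's statement is true, so D is a knight.

A: knight, B: knight, C: knight, D: knight, E: knave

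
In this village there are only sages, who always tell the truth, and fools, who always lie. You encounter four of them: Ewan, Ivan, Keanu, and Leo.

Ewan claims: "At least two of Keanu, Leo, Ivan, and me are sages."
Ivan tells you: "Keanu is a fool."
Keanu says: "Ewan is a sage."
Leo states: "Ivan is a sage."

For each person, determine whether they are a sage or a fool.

Ewan: sage, Ivan: fool, Keanu: sage, Leo: fool

Consider Ewan. Suppose Ewan is a fool.
Then no assignment of the remaining roles makes every statement match its speaker's type — contradiction.
So Ewan is a sage.
With that fixed, Keanu's statement is true, so Keanu is a sage.
With that fixed, Ivan's statement is false, so Ivan is a fool.
With that fixed, Leo's statement is false, so Leo is a fool.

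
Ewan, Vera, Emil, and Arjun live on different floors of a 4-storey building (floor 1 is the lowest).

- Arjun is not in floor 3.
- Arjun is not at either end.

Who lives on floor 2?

Arjun

With clues 1–2, Emil, Ewan, and Vera are ruled out for floor 2.
So floor 2 is Arjun.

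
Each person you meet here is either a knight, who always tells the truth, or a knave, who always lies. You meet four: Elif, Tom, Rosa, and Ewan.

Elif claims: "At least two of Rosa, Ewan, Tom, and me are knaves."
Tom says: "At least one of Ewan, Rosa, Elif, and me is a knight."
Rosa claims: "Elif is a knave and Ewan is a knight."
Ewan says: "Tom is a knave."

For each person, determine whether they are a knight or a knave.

Consider Elif. Suppose Elif is a knave.
Then no assignment of the remaining roles makes every statement match its speaker's type — contradiction.
So Elif is a knight.
With that fixed, Tom's statement is true, so Tom is a knight.
With that fixed, Rosa's statement is false, so Rosa is a knave.
With that fixed, Ewan's statement is false, so Ewan is a knave.

Elif: knight, Tom: knight, Rosa: knave, Ewan: knave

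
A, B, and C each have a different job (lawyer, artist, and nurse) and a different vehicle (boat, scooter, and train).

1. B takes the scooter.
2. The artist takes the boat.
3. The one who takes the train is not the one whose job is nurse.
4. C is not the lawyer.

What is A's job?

With clues 1–3, nurse is impossible for A's job.
With clues 1–4, artist is impossible for A's job.
That leaves lawyer.

lawyer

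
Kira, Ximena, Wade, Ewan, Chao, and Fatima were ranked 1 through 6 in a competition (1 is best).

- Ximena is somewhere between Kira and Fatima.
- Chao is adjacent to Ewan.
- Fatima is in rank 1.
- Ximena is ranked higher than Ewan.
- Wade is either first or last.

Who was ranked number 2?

With clues 1–3, Fatima and Kira are ruled out for rank 2.
With clues 1–4, Chao and Ewan are ruled out for rank 2.
With clues 1–5, Wade is ruled out for rank 2.
So rank 2 is Ximena.

Ximena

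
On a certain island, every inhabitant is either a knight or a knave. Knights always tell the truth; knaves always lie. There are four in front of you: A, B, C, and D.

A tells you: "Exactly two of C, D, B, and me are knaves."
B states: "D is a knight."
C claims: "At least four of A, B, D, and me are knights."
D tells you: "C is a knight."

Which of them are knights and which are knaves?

A: knave, B: knave, C: knave, D: knave

Consider A. Suppose A is a knight.
Then no assignment of the remaining roles makes every statement match its speaker's type — contradiction.
So A is a knave.
With that fixed, C's statement is false, so C is a knave.
With that fixed, D's statement is false, so D is a knave.
With that fixed, B's statement is false, so B is a knave.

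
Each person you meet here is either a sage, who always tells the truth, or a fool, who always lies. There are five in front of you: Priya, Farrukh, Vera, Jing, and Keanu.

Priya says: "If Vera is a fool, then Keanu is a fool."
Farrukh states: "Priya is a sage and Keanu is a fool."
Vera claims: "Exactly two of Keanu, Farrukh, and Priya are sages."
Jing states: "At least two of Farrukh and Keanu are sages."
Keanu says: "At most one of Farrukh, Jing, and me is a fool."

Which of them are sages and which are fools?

Priya: sage, Farrukh: sage, Vera: sage, Jing: fool, Keanu: fool

Consider Priya. Suppose Priya is a fool.
Then no assignment of the remaining roles makes every statement match its speaker's type — contradiction.
So Priya is a sage.
Consider Farrukh. Suppose Farrukh is a fool.
Then no assignment of the remaining roles makes every statement match its speaker's type — contradiction.
So Farrukh is a sage.
Consider Vera. Suppose Vera is a fool.
Then no assignment of the remaining roles makes every statement match its speaker's type — contradiction.
So Vera is a sage.
Consider Jing. Suppose Jing is a sage.
Then no assignment of the remaining roles makes every statement match its speaker's type — contradiction.
So Jing is a fool.
Consider Keanu. Suppose Keanu is a sage.
Then Farrukh's statement comes out false, contradicting Farrukh being a sage.
So Keanu is a fool.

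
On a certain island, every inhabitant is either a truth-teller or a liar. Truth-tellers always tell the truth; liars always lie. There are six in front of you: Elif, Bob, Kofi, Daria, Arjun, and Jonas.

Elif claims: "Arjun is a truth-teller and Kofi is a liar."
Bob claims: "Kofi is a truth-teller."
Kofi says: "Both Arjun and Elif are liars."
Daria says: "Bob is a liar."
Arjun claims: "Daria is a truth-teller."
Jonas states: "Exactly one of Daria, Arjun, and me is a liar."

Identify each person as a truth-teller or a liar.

Consider Elif. Suppose Elif is a truth-teller.
Then no assignment of the remaining roles makes every statement match its speaker's type — contradiction.
So Elif is a liar.
Consider Bob. Suppose Bob is a liar.
Then no assignment of the remaining roles makes every statement match its speaker's type — contradiction.
So Bob is a truth-teller.
With that fixed, Daria's statement is false, so Daria is a liar.
With that fixed, Arjun's statement is false, so Arjun is a liar.
With that fixed, Jonas's statement is false, so Jonas is a liar.
With that fixed, Kofi's statement is true, so Kofi is a truth-teller.

Elif: liar, Bob: truth-teller, Kofi: truth-teller, Daria: liar, Arjun: liar, Jonas: liar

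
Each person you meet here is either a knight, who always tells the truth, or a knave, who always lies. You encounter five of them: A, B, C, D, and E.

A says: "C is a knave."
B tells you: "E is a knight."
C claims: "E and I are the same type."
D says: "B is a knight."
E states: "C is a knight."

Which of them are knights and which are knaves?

Consider A. Suppose A is a knight.
Then no assignment of the remaining roles makes every statement match its speaker's type — contradiction.
So A is a knave.
Consider B. Suppose B is a knave.
Then no assignment of the remaining roles makes every statement match its speaker's type — contradiction.
So B is a knight.
With that fixed, D's statement is true, so D is a knight.
Consider C. Suppose C is a knave.
Then A's statement comes out true, contradicting A being a knave.
So C is a knight.
With that fixed, E's statement is true, so E is a knight.

A: knave, B: knight, C: knight, D: knight, E: knight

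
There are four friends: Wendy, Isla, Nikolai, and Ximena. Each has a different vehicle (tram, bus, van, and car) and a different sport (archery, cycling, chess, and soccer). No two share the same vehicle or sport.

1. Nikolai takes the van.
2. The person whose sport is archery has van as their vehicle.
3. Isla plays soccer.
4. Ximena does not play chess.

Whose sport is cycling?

With clues 1–2, Nikolai is impossible for the one with sport cycling.
With clues 1–3, Isla is impossible for the one with sport cycling.
With clues 1–4, Wendy is impossible for the one with sport cycling.
That leaves Ximena.

Ximena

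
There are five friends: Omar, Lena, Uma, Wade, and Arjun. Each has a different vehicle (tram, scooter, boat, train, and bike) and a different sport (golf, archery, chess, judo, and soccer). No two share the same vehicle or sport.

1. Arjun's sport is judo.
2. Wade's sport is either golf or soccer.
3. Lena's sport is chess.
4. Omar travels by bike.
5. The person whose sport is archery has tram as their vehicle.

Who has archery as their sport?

Uma

Clue 1 rules out Arjun for the one with sport archery.
With clues 1–2, Wade is impossible for the one with sport archery.
With clues 1–3, Lena is impossible for the one with sport archery.
With clues 1–5, Omar is impossible for the one with sport archery.
That leaves Uma.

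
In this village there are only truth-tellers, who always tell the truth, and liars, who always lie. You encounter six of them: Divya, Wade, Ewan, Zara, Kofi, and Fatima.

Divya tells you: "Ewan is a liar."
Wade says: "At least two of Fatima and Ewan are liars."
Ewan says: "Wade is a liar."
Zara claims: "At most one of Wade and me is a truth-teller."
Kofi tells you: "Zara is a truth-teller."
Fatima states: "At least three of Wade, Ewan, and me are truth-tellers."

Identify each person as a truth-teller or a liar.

Consider Divya. Suppose Divya is a truth-teller.
Then no assignment of the remaining roles makes every statement match its speaker's type — contradiction.
So Divya is a liar.
Consider Wade. Suppose Wade is a truth-teller.
Then whichever role Zara has, Zara's statement has the wrong truth value — contradiction.
So Wade is a liar.
With that fixed, Ewan's statement is true, so Ewan is a truth-teller.
With that fixed, Zara's statement is true, so Zara is a truth-teller.
With that fixed, Kofi's statement is true, so Kofi is a truth-teller.
With that fixed, Fatima's statement is false, so Fatima is a liar.

Divya: liar, Wade: liar, Ewan: truth-teller, Zara: truth-teller, Kofi: truth-teller, Fatima: liar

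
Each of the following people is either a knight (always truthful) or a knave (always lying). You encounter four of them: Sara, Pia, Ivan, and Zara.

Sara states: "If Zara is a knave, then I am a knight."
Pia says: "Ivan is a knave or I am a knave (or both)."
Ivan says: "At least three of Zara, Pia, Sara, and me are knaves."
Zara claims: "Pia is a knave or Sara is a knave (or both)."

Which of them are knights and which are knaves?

Consider Sara. Suppose Sara is a knave.
Then no assignment of the remaining roles makes every statement match its speaker's type — contradiction.
So Sara is a knight.
Consider Pia. Suppose Pia is a knave.
Then Pia's own statement would have to be false, but it can't be — contradiction.
So Pia is a knight.
With that fixed, Ivan's statement is false, so Ivan is a knave.
With that fixed, Zara's statement is false, so Zara is a knave.

Sara: knight, Pia: knight, Ivan: knave, Zara: knave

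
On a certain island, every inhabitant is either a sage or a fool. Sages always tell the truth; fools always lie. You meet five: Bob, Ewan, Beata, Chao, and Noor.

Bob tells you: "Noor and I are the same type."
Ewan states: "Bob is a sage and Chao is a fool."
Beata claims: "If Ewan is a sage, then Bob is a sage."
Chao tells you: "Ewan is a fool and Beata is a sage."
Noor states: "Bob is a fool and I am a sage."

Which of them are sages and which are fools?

Consider Bob. Suppose Bob is a sage.
Then no assignment of the remaining roles makes every statement match its speaker's type — contradiction.
So Bob is a fool.
With that fixed, Ewan's statement is false, so Ewan is a fool.
With that fixed, Beata's statement is true, so Beata is a sage.
With that fixed, Chao's statement is true, so Chao is a sage.
Consider Noor. Suppose Noor is a fool.
Then Bob's statement comes out true, contradicting Bob being a fool.
So Noor is a sage.

Bob: fool, Ewan: fool, Beata: sage, Chao: sage, Noor: sage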